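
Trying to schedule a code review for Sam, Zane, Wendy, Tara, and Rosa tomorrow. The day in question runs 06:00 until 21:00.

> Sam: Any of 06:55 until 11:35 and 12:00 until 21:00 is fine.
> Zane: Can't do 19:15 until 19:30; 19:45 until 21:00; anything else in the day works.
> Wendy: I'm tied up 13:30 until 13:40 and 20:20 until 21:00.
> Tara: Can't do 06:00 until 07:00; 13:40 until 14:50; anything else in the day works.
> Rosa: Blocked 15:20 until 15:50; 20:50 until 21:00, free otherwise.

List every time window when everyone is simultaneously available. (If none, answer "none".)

Sam free: 06:55-11:35, 12:00-21:00.
Zane free: 06:00-19:15, 19:30-19:45 (invert busy blocks within the working day).
Wendy free: 06:00-13:30, 13:40-20:20 (invert busy blocks within the working day).
Tara free: 07:00-13:40, 14:50-21:00 (invert busy blocks within the working day).
Rosa free: 06:00-15:20, 15:50-20:50 (invert busy blocks within the working day).
Sam ∩ Zane: 06:55-11:35, 12:00-19:15, 19:30-19:45.
Sam ∩ Zane ∩ Wendy: 06:55-11:35, 12:00-13:30, 13:40-19:15, 19:30-19:45.
Sam ∩ Zane ∩ Wendy ∩ Tara: 07:00-11:35, 12:00-13:30, 14:50-19:15, 19:30-19:45.
Sam ∩ Zane ∩ Wendy ∩ Tara ∩ Rosa: 07:00-11:35, 12:00-13:30, 14:50-15:20, 15:50-19:15, 19:30-19:45.
Those are the intersection windows.

07:00-11:35, 12:00-13:30, 14:50-15:20, 15:50-19:15, 19:30-19:45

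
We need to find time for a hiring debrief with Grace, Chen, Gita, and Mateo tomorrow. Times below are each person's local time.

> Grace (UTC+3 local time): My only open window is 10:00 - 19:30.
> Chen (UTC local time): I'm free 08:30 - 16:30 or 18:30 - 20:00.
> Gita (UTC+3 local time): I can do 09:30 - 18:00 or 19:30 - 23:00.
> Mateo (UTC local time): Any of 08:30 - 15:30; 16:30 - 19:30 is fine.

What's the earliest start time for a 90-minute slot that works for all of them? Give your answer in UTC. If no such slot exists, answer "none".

Grace in UTC: 07:00-16:30 (subtract 3h to convert from UTC+3).
Chen in UTC: 08:30-16:30, 18:30-20:00.
Gita in UTC: 06:30-15:00, 16:30-20:00 (subtract 3h to convert from UTC+3).
Mateo in UTC: 08:30-15:30, 16:30-19:30.
Grace ∩ Chen: 08:30-16:30.
Grace ∩ Chen ∩ Gita: 08:30-15:00.
Grace ∩ Chen ∩ Gita ∩ Mateo: 08:30-15:00.
So the common availability across everyone is 08:30-15:00.
The first common window of at least 90 minutes is 08:30-15:00, so the earliest start is 08:30.

08:30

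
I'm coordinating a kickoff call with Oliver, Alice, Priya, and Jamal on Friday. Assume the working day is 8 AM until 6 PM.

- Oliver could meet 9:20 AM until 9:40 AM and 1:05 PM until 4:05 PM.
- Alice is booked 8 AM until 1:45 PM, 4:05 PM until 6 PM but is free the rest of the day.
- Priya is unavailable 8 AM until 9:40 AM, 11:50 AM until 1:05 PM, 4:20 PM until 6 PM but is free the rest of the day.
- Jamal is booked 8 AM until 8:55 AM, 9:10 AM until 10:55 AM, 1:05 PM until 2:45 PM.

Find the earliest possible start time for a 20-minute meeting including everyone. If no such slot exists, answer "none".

Oliver free: 09:20-09:40, 13:05-16:05.
Alice free: 13:45-16:05 (invert busy blocks within the working day).
Priya free: 09:40-11:50, 13:05-16:20 (invert busy blocks within the working day).
Jamal free: 08:55-09:10, 10:55-13:05, 14:45-18:00 (invert busy blocks within the working day).
Oliver ∩ Alice: 13:45-16:05.
Oliver ∩ Alice ∩ Priya: 13:45-16:05.
Oliver ∩ Alice ∩ Priya ∩ Jamal: 14:45-16:05.
The first common window of at least 20 minutes is 14:45-16:05, so the earliest start is 14:45.

14:45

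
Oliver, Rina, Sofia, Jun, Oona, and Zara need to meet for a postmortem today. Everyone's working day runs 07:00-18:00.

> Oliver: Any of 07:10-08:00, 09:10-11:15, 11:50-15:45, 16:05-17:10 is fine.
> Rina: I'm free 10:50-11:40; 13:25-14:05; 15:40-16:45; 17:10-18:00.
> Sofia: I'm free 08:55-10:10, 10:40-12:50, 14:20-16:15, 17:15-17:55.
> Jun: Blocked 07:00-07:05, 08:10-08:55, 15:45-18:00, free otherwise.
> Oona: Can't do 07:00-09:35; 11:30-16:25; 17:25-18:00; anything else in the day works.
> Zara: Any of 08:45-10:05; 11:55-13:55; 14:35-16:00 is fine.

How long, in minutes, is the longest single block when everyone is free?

0

Oliver free: 07:10-08:00, 09:10-11:15, 11:50-15:45, 16:05-17:10.
Rina free: 10:50-11:40, 13:25-14:05, 15:40-16:45, 17:10-18:00.
Sofia free: 08:55-10:10, 10:40-12:50, 14:20-16:15, 17:15-17:55.
Jun free: 07:05-08:10, 08:55-15:45 (invert busy blocks within the working day).
Oona free: 09:35-11:30, 16:25-17:25 (invert busy blocks within the working day).
Zara free: 08:45-10:05, 11:55-13:55, 14:35-16:00.
Oliver ∩ Rina: 10:50-11:15, 13:25-14:05, 15:40-15:45, 16:05-16:45.
Oliver ∩ Rina ∩ Sofia: 10:50-11:15, 15:40-15:45, 16:05-16:15.
Oliver ∩ Rina ∩ Sofia ∩ Jun: 10:50-11:15, 15:40-15:45.
Oliver ∩ Rina ∩ Sofia ∩ Jun ∩ Oona: 10:50-11:15.
Oliver ∩ Rina ∩ Sofia ∩ Jun ∩ Oona ∩ Zara: ∅.
There is no time when everyone is free.
No common window exists, so the longest block is 0 minutes.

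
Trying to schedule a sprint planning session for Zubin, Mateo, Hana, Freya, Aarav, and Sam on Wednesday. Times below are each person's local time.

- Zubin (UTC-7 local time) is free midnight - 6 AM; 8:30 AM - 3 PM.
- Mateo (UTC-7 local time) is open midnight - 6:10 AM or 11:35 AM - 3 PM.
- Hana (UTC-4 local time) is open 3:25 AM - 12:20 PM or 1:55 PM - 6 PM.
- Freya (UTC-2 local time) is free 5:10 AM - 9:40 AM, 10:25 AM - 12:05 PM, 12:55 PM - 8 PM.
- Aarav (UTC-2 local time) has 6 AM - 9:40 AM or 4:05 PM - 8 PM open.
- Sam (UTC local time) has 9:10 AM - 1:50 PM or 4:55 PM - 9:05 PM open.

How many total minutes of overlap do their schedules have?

300

Zubin in UTC: 07:00-13:00, 15:30-22:00 (add 7h to convert from UTC-7).
Mateo in UTC: 07:00-13:10, 18:35-22:00 (add 7h to convert from UTC-7).
Hana in UTC: 07:25-16:20, 17:55-22:00 (add 4h to convert from UTC-4).
Freya in UTC: 07:10-11:40, 12:25-14:05, 14:55-22:00 (add 2h to convert from UTC-2).
Aarav in UTC: 08:00-11:40, 18:05-22:00 (add 2h to convert from UTC-2).
Sam in UTC: 09:10-13:50, 16:55-21:05.
Zubin ∩ Mateo: 07:00-13:00, 18:35-22:00.
Zubin ∩ Mateo ∩ Hana: 07:25-13:00, 18:35-22:00.
Zubin ∩ Mateo ∩ Hana ∩ Freya: 07:25-11:40, 12:25-13:00, 18:35-22:00.
Zubin ∩ Mateo ∩ Hana ∩ Freya ∩ Aarav: 08:00-11:40, 18:35-22:00.
Zubin ∩ Mateo ∩ Hana ∩ Freya ∩ Aarav ∩ Sam: 09:10-11:40, 18:35-21:05.
Those are the intersection windows.
Summing the common windows: 150 + 150 = 300 minutes.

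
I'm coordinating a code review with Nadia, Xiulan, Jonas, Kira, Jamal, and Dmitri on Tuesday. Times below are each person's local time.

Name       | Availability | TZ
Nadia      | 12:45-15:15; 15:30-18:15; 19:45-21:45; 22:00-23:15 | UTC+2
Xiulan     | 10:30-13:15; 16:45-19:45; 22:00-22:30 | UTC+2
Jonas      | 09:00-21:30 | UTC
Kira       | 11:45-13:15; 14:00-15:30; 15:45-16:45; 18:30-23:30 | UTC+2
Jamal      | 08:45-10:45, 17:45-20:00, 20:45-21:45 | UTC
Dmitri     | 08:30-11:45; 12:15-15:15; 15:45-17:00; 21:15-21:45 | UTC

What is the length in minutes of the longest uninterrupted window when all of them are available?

0

Nadia in UTC: 10:45-13:15, 13:30-16:15, 17:45-19:45, 20:00-21:15 (subtract 2h to convert from UTC+2).
Xiulan in UTC: 08:30-11:15, 14:45-17:45, 20:00-20:30 (subtract 2h to convert from UTC+2).
Jonas in UTC: 09:00-21:30.
Kira in UTC: 09:45-11:15, 12:00-13:30, 13:45-14:45, 16:30-21:30 (subtract 2h to convert from UTC+2).
Jamal in UTC: 08:45-10:45, 17:45-20:00, 20:45-21:45.
Dmitri in UTC: 08:30-11:45, 12:15-15:15, 15:45-17:00, 21:15-21:45.
Nadia ∩ Xiulan: 10:45-11:15, 14:45-16:15, 20:00-20:30.
Nadia ∩ Xiulan ∩ Jonas: 10:45-11:15, 14:45-16:15, 20:00-20:30.
Nadia ∩ Xiulan ∩ Jonas ∩ Kira: 10:45-11:15, 20:00-20:30.
Nadia ∩ Xiulan ∩ Jonas ∩ Kira ∩ Jamal: ∅.
Nadia ∩ Xiulan ∩ Jonas ∩ Kira ∩ Jamal ∩ Dmitri: ∅.
There is no time when everyone is free.
No common window exists, so the longest block is 0 minutes.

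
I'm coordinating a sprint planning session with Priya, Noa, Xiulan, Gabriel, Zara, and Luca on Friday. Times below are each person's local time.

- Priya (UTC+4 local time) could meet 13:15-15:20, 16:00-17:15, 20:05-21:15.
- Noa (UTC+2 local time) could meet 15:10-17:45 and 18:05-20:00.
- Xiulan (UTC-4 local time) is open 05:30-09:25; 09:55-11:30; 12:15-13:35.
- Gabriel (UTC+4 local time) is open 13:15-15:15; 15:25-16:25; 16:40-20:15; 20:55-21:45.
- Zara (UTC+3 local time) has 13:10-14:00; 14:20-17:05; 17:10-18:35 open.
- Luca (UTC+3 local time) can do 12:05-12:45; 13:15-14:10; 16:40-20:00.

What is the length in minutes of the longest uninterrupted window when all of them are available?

0

Priya in UTC: 09:15-11:20, 12:00-13:15, 16:05-17:15 (subtract 4h to convert from UTC+4).
Noa in UTC: 13:10-15:45, 16:05-18:00 (subtract 2h to convert from UTC+2).
Xiulan in UTC: 09:30-13:25, 13:55-15:30, 16:15-17:35 (add 4h to convert from UTC-4).
Gabriel in UTC: 09:15-11:15, 11:25-12:25, 12:40-16:15, 16:55-17:45 (subtract 4h to convert from UTC+4).
Zara in UTC: 10:10-11:00, 11:20-14:05, 14:10-15:35 (subtract 3h to convert from UTC+3).
Luca in UTC: 09:05-09:45, 10:15-11:10, 13:40-17:00 (subtract 3h to convert from UTC+3).
Priya ∩ Noa: 13:10-13:15, 16:05-17:15.
Priya ∩ Noa ∩ Xiulan: 13:10-13:15, 16:15-17:15.
Priya ∩ Noa ∩ Xiulan ∩ Gabriel: 13:10-13:15, 16:55-17:15.
Priya ∩ Noa ∩ Xiulan ∩ Gabriel ∩ Zara: 13:10-13:15.
Priya ∩ Noa ∩ Xiulan ∩ Gabriel ∩ Zara ∩ Luca: ∅.
There is no time when everyone is free.
No common window exists, so the longest block is 0 minutes.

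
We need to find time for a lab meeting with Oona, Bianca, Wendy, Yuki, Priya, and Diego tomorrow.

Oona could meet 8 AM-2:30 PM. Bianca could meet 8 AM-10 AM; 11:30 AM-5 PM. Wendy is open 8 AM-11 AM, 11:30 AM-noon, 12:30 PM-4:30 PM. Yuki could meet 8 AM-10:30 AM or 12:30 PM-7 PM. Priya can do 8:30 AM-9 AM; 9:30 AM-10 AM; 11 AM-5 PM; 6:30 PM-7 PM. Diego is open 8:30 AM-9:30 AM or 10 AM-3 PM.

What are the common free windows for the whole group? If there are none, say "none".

Oona ∩ Bianca: 08:00-10:00, 11:30-14:30.
Oona ∩ Bianca ∩ Wendy: 08:00-10:00, 11:30-12:00, 12:30-14:30.
Oona ∩ Bianca ∩ Wendy ∩ Yuki: 08:00-10:00, 12:30-14:30.
Oona ∩ Bianca ∩ Wendy ∩ Yuki ∩ Priya: 08:30-09:00, 09:30-10:00, 12:30-14:30.
Oona ∩ Bianca ∩ Wendy ∩ Yuki ∩ Priya ∩ Diego: 08:30-09:00, 12:30-14:30.

08:30-09:00, 12:30-14:30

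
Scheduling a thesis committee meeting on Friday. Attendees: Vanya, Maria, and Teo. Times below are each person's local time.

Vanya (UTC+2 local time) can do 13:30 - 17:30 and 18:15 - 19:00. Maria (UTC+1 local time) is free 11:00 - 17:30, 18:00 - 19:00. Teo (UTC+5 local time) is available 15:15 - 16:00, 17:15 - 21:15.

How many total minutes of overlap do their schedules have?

Vanya in UTC: 11:30-15:30, 16:15-17:00 (subtract 2h to convert from UTC+2).
Maria in UTC: 10:00-16:30, 17:00-18:00 (subtract 1h to convert from UTC+1).
Teo in UTC: 10:15-11:00, 12:15-16:15 (subtract 5h to convert from UTC+5).
Vanya ∩ Maria: 11:30-15:30, 16:15-16:30.
Vanya ∩ Maria ∩ Teo: 12:15-15:30.
That's a single block of 195 minutes.

195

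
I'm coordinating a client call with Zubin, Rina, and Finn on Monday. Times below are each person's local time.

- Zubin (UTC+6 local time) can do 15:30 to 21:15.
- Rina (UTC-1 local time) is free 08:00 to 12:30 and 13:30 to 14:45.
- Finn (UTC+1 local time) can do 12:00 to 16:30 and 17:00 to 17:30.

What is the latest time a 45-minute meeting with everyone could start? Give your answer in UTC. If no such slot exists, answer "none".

14:30

Zubin in UTC: 09:30-15:15 (subtract 6h to convert from UTC+6).
Rina in UTC: 09:00-13:30, 14:30-15:45 (add 1h to convert from UTC-1).
Finn in UTC: 11:00-15:30, 16:00-16:30 (subtract 1h to convert from UTC+1).
Zubin ∩ Rina: 09:30-13:30, 14:30-15:15.
Zubin ∩ Rina ∩ Finn: 11:00-13:30, 14:30-15:15.
The last common window of at least 45 minutes is 14:30-15:15; a 45-minute meeting can start as late as 14:30 and still end by 15:15.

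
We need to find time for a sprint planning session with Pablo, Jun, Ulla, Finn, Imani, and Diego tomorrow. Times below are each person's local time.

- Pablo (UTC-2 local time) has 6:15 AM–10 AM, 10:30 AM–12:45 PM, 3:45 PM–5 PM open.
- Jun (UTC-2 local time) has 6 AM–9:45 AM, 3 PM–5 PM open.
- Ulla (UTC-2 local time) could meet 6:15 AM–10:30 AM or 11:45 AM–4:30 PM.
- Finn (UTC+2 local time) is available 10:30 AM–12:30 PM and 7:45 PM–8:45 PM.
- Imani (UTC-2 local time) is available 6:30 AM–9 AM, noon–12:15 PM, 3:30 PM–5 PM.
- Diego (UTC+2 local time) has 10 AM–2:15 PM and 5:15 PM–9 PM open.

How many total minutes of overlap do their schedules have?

Pablo in UTC: 08:15-12:00, 12:30-14:45, 17:45-19:00 (add 2h to convert from UTC-2).
Jun in UTC: 08:00-11:45, 17:00-19:00 (add 2h to convert from UTC-2).
Ulla in UTC: 08:15-12:30, 13:45-18:30 (add 2h to convert from UTC-2).
Finn in UTC: 08:30-10:30, 17:45-18:45 (subtract 2h to convert from UTC+2).
Imani in UTC: 08:30-11:00, 14:00-14:15, 17:30-19:00 (add 2h to convert from UTC-2).
Diego in UTC: 08:00-12:15, 15:15-19:00 (subtract 2h to convert from UTC+2).
Pablo ∩ Jun: 08:15-11:45, 17:45-19:00.
Pablo ∩ Jun ∩ Ulla: 08:15-11:45, 17:45-18:30.
Pablo ∩ Jun ∩ Ulla ∩ Finn: 08:30-10:30, 17:45-18:30.
Pablo ∩ Jun ∩ Ulla ∩ Finn ∩ Imani: 08:30-10:30, 17:45-18:30.
Pablo ∩ Jun ∩ Ulla ∩ Finn ∩ Imani ∩ Diego: 08:30-10:30, 17:45-18:30.
Summing the common windows: 120 + 45 = 165 minutes.

165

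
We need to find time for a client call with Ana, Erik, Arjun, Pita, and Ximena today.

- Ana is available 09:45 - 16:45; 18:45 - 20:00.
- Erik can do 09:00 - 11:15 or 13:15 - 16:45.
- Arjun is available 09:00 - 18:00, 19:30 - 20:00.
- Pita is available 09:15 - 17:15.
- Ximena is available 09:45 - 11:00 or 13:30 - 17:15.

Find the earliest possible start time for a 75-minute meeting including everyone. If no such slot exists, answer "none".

09:45

Ana ∩ Erik: 09:45-11:15, 13:15-16:45.
Ana ∩ Erik ∩ Arjun: 09:45-11:15, 13:15-16:45.
Ana ∩ Erik ∩ Arjun ∩ Pita: 09:45-11:15, 13:15-16:45.
Ana ∩ Erik ∩ Arjun ∩ Pita ∩ Ximena: 09:45-11:00, 13:30-16:45.
Those are the intersection windows.
The first common window of at least 75 minutes is 09:45-11:00, so the earliest start is 09:45.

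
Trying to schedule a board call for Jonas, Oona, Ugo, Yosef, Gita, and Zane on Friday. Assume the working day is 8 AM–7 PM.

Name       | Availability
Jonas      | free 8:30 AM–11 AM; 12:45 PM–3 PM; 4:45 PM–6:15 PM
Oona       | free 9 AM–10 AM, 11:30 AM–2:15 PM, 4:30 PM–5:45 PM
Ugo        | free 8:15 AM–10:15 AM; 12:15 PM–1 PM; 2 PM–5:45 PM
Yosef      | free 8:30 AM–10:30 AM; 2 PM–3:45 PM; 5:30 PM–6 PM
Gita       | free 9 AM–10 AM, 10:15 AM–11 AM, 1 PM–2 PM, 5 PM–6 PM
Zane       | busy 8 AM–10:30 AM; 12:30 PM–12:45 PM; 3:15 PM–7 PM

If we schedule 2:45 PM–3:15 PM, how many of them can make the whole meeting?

3

Jonas free: 08:30-11:00, 12:45-15:00, 16:45-18:15.
Oona free: 09:00-10:00, 11:30-14:15, 16:30-17:45.
Ugo free: 08:15-10:15, 12:15-13:00, 14:00-17:45.
Yosef free: 08:30-10:30, 14:00-15:45, 17:30-18:00.
Gita free: 09:00-10:00, 10:15-11:00, 13:00-14:00, 17:00-18:00.
Zane free: 10:30-12:30, 12:45-15:15 (invert busy blocks within the working day).
Ugo, Yosef, and Zane can make the full 14:45-15:15 slot — that's 3.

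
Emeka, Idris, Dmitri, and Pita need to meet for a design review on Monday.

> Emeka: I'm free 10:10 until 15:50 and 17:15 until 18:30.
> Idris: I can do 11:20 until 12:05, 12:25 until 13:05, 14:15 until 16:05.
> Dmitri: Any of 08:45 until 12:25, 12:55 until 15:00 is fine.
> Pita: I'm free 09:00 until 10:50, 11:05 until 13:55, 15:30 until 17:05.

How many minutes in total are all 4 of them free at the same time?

Emeka ∩ Idris: 11:20-12:05, 12:25-13:05, 14:15-15:50.
Emeka ∩ Idris ∩ Dmitri: 11:20-12:05, 12:55-13:05, 14:15-15:00.
Emeka ∩ Idris ∩ Dmitri ∩ Pita: 11:20-12:05, 12:55-13:05.
So the common availability across everyone is 11:20-12:05, 12:55-13:05.
Summing the common windows: 45 + 10 = 55 minutes.

55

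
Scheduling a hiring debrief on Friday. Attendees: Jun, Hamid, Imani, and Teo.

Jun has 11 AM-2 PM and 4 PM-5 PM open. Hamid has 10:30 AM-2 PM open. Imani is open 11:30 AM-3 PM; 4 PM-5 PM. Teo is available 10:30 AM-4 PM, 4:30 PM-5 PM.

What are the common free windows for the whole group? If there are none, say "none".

Jun ∩ Hamid: 11:00-14:00.
Jun ∩ Hamid ∩ Imani: 11:30-14:00.
Jun ∩ Hamid ∩ Imani ∩ Teo: 11:30-14:00.
So the common availability across everyone is 11:30-14:00.

11:30-14:00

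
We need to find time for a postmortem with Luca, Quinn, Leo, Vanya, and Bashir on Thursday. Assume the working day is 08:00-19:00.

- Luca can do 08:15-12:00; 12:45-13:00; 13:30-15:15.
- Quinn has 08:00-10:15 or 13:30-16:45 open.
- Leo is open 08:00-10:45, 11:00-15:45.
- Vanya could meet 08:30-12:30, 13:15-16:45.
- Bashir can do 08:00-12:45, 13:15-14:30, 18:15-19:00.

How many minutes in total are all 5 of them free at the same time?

165

Luca ∩ Quinn: 08:15-10:15, 13:30-15:15.
Luca ∩ Quinn ∩ Leo: 08:15-10:15, 13:30-15:15.
Luca ∩ Quinn ∩ Leo ∩ Vanya: 08:30-10:15, 13:30-15:15.
Luca ∩ Quinn ∩ Leo ∩ Vanya ∩ Bashir: 08:30-10:15, 13:30-14:30.
Summing the common windows: 105 + 60 = 165 minutes.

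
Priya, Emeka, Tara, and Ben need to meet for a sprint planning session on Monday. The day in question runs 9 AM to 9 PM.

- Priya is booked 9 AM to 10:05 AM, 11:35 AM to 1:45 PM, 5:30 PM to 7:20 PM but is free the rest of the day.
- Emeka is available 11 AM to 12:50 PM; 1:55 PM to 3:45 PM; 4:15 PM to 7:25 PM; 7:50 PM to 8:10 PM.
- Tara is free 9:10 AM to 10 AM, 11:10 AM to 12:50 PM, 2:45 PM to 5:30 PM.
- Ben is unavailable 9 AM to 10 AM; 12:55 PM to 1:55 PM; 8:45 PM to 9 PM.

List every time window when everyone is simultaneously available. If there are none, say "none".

Priya free: 10:05-11:35, 13:45-17:30, 19:20-21:00 (invert busy blocks within the working day).
Emeka free: 11:00-12:50, 13:55-15:45, 16:15-19:25, 19:50-20:10.
Tara free: 09:10-10:00, 11:10-12:50, 14:45-17:30.
Ben free: 10:00-12:55, 13:55-20:45 (invert busy blocks within the working day).
Priya ∩ Emeka: 11:00-11:35, 13:55-15:45, 16:15-17:30, 19:20-19:25, 19:50-20:10.
Priya ∩ Emeka ∩ Tara: 11:10-11:35, 14:45-15:45, 16:15-17:30.
Priya ∩ Emeka ∩ Tara ∩ Ben: 11:10-11:35, 14:45-15:45, 16:15-17:30.

11:10-11:35, 14:45-15:45, 16:15-17:30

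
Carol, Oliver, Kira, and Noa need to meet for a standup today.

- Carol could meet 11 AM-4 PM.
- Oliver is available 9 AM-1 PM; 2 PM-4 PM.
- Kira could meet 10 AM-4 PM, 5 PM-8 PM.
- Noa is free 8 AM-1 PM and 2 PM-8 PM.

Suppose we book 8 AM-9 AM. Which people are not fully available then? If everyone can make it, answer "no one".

Carol: not fully free for 08:00-09:00. Oliver: not fully free for 08:00-09:00. Kira: not fully free for 08:00-09:00. Noa: free for 08:00-09:00.

Carol, Kira, Oliver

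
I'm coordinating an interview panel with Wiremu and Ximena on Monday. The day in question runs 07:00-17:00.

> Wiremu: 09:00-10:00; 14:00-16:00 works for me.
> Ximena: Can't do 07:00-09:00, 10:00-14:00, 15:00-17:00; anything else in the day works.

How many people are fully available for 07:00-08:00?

Wiremu free: 09:00-10:00, 14:00-16:00.
Ximena free: 09:00-10:00, 14:00-15:00 (invert busy blocks within the working day).
nobody can make the full 07:00-08:00 slot — that's 0.

0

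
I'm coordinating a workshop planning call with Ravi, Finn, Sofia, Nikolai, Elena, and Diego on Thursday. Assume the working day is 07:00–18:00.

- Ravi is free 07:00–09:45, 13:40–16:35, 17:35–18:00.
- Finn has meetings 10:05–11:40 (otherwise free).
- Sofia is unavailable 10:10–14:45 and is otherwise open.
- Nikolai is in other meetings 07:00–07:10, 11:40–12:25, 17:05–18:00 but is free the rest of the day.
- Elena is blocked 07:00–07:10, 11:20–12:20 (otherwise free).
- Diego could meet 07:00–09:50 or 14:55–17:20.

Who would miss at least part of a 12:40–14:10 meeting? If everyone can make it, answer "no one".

Diego, Ravi, Sofia

Ravi free: 07:00-09:45, 13:40-16:35, 17:35-18:00.
Finn free: 07:00-10:05, 11:40-18:00 (invert busy blocks within the working day).
Sofia free: 07:00-10:10, 14:45-18:00 (invert busy blocks within the working day).
Nikolai free: 07:10-11:40, 12:25-17:05 (invert busy blocks within the working day).
Elena free: 07:10-11:20, 12:20-18:00 (invert busy blocks within the working day).
Diego free: 07:00-09:50, 14:55-17:20.
Ravi: not fully free for 12:40-14:10. Finn: free for 12:40-14:10. Sofia: not fully free for 12:40-14:10. Nikolai: free for 12:40-14:10. Elena: free for 12:40-14:10. Diego: not fully free for 12:40-14:10.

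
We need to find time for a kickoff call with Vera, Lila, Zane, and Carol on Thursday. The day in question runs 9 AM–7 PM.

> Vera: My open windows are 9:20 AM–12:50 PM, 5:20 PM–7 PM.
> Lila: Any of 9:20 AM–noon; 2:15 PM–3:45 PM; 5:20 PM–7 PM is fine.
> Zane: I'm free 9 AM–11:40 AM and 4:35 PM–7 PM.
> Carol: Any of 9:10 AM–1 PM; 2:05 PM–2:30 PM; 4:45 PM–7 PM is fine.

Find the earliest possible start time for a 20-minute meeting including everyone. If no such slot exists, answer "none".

09:20

Vera ∩ Lila: 09:20-12:00, 17:20-19:00.
Vera ∩ Lila ∩ Zane: 09:20-11:40, 17:20-19:00.
Vera ∩ Lila ∩ Zane ∩ Carol: 09:20-11:40, 17:20-19:00.
The first common window of at least 20 minutes is 09:20-11:40, so the earliest start is 09:20.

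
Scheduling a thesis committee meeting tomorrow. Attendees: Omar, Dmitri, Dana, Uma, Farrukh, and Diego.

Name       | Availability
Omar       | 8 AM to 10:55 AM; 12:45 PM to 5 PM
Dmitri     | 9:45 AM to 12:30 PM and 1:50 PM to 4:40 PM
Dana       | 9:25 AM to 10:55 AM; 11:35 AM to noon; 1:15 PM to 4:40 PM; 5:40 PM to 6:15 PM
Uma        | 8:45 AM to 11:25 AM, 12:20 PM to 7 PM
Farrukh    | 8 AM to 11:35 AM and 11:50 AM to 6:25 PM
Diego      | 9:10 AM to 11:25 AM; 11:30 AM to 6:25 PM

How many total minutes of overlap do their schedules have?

Omar ∩ Dmitri: 09:45-10:55, 13:50-16:40.
Omar ∩ Dmitri ∩ Dana: 09:45-10:55, 13:50-16:40.
Omar ∩ Dmitri ∩ Dana ∩ Uma: 09:45-10:55, 13:50-16:40.
Omar ∩ Dmitri ∩ Dana ∩ Uma ∩ Farrukh: 09:45-10:55, 13:50-16:40.
Omar ∩ Dmitri ∩ Dana ∩ Uma ∩ Farrukh ∩ Diego: 09:45-10:55, 13:50-16:40.
Those are the intersection windows.
Summing the common windows: 70 + 170 = 240 minutes.

240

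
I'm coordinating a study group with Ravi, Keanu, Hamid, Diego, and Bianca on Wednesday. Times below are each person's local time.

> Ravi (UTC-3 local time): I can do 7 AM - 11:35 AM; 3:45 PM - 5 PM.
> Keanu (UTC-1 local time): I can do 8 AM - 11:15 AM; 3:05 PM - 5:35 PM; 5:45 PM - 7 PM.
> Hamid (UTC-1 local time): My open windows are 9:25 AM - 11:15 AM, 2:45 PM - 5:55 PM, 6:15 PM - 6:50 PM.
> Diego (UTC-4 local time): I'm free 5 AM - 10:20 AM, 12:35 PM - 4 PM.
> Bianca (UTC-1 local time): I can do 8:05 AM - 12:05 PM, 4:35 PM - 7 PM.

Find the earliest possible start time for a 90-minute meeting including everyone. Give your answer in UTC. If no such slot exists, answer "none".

Ravi in UTC: 10:00-14:35, 18:45-20:00 (add 3h to convert from UTC-3).
Keanu in UTC: 09:00-12:15, 16:05-18:35, 18:45-20:00 (add 1h to convert from UTC-1).
Hamid in UTC: 10:25-12:15, 15:45-18:55, 19:15-19:50 (add 1h to convert from UTC-1).
Diego in UTC: 09:00-14:20, 16:35-20:00 (add 4h to convert from UTC-4).
Bianca in UTC: 09:05-13:05, 17:35-20:00 (add 1h to convert from UTC-1).
Ravi ∩ Keanu: 10:00-12:15, 18:45-20:00.
Ravi ∩ Keanu ∩ Hamid: 10:25-12:15, 18:45-18:55, 19:15-19:50.
Ravi ∩ Keanu ∩ Hamid ∩ Diego: 10:25-12:15, 18:45-18:55, 19:15-19:50.
Ravi ∩ Keanu ∩ Hamid ∩ Diego ∩ Bianca: 10:25-12:15, 18:45-18:55, 19:15-19:50.
The first common window of at least 90 minutes is 10:25-12:15, so the earliest start is 10:25.

10:25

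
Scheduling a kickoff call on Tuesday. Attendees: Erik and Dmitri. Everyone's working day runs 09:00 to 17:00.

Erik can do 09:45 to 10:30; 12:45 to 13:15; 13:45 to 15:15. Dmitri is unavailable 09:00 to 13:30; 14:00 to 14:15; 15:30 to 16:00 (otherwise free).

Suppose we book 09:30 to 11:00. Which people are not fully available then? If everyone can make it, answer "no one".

Dmitri, Erik

Erik free: 09:45-10:30, 12:45-13:15, 13:45-15:15.
Dmitri free: 13:30-14:00, 14:15-15:30, 16:00-17:00 (invert busy blocks within the working day).
Erik: not fully free for 09:30-11:00. Dmitri: not fully free for 09:30-11:00.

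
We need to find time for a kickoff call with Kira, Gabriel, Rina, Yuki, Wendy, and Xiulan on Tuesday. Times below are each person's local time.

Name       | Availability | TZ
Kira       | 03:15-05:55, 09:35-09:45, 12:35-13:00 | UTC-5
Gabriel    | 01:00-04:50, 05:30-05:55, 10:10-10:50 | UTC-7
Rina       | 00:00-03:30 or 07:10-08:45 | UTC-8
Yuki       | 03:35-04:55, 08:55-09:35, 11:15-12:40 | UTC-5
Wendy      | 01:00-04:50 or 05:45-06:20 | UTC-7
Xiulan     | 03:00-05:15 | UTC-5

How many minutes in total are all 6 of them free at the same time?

Kira in UTC: 08:15-10:55, 14:35-14:45, 17:35-18:00 (add 5h to convert from UTC-5).
Gabriel in UTC: 08:00-11:50, 12:30-12:55, 17:10-17:50 (add 7h to convert from UTC-7).
Rina in UTC: 08:00-11:30, 15:10-16:45 (add 8h to convert from UTC-8).
Yuki in UTC: 08:35-09:55, 13:55-14:35, 16:15-17:40 (add 5h to convert from UTC-5).
Wendy in UTC: 08:00-11:50, 12:45-13:20 (add 7h to convert from UTC-7).
Xiulan in UTC: 08:00-10:15 (add 5h to convert from UTC-5).
Kira ∩ Gabriel: 08:15-10:55, 17:35-17:50.
Kira ∩ Gabriel ∩ Rina: 08:15-10:55.
Kira ∩ Gabriel ∩ Rina ∩ Yuki: 08:35-09:55.
Kira ∩ Gabriel ∩ Rina ∩ Yuki ∩ Wendy: 08:35-09:55.
Kira ∩ Gabriel ∩ Rina ∩ Yuki ∩ Wendy ∩ Xiulan: 08:35-09:55.
That's a single block of 80 minutes.

80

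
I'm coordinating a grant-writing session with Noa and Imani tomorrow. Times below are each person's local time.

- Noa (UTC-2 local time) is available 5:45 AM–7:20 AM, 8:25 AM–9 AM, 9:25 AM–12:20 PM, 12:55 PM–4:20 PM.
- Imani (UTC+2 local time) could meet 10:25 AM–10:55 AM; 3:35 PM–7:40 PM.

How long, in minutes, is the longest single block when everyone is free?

165

Noa in UTC: 07:45-09:20, 10:25-11:00, 11:25-14:20, 14:55-18:20 (add 2h to convert from UTC-2).
Imani in UTC: 08:25-08:55, 13:35-17:40 (subtract 2h to convert from UTC+2).
Noa ∩ Imani: 08:25-08:55, 13:35-14:20, 14:55-17:40.
The longest is 14:55-17:40 at 165 minutes.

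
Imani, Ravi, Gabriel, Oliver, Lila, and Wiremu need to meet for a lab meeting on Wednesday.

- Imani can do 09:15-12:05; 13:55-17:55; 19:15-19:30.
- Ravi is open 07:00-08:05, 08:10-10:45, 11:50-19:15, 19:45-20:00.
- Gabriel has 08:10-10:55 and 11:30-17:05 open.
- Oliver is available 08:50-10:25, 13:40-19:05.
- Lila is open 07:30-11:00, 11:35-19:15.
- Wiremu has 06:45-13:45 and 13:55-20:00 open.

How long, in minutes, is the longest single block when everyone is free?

Imani ∩ Ravi: 09:15-10:45, 11:50-12:05, 13:55-17:55.
Imani ∩ Ravi ∩ Gabriel: 09:15-10:45, 11:50-12:05, 13:55-17:05.
Imani ∩ Ravi ∩ Gabriel ∩ Oliver: 09:15-10:25, 13:55-17:05.
Imani ∩ Ravi ∩ Gabriel ∩ Oliver ∩ Lila: 09:15-10:25, 13:55-17:05.
Imani ∩ Ravi ∩ Gabriel ∩ Oliver ∩ Lila ∩ Wiremu: 09:15-10:25, 13:55-17:05.
The longest is 13:55-17:05 at 190 minutes.

190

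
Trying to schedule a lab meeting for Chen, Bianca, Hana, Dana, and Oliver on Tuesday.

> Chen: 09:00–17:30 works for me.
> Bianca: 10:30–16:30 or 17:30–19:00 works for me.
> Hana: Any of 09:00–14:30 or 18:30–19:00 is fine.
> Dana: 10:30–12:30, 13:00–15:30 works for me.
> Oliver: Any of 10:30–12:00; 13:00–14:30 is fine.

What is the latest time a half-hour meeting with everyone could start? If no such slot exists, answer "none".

14:00

Chen ∩ Bianca: 10:30-16:30.
Chen ∩ Bianca ∩ Hana: 10:30-14:30.
Chen ∩ Bianca ∩ Hana ∩ Dana: 10:30-12:30, 13:00-14:30.
Chen ∩ Bianca ∩ Hana ∩ Dana ∩ Oliver: 10:30-12:00, 13:00-14:30.
The last common window of at least 30 minutes is 13:00-14:30; a 30-minute meeting can start as late as 14:00 and still end by 14:30.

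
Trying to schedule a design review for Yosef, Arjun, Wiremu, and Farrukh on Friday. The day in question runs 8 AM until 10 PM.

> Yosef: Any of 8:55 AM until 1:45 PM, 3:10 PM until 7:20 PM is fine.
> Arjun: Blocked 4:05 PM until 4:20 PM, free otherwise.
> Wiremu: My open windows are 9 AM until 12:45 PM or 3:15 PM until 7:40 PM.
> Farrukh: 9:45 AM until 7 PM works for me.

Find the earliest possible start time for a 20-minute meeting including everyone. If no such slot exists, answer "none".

Yosef free: 08:55-13:45, 15:10-19:20.
Arjun free: 08:00-16:05, 16:20-22:00 (invert busy blocks within the working day).
Wiremu free: 09:00-12:45, 15:15-19:40.
Farrukh free: 09:45-19:00.
Yosef ∩ Arjun: 08:55-13:45, 15:10-16:05, 16:20-19:20.
Yosef ∩ Arjun ∩ Wiremu: 09:00-12:45, 15:15-16:05, 16:20-19:20.
Yosef ∩ Arjun ∩ Wiremu ∩ Farrukh: 09:45-12:45, 15:15-16:05, 16:20-19:00.
The first common window of at least 20 minutes is 09:45-12:45, so the earliest start is 09:45.

09:45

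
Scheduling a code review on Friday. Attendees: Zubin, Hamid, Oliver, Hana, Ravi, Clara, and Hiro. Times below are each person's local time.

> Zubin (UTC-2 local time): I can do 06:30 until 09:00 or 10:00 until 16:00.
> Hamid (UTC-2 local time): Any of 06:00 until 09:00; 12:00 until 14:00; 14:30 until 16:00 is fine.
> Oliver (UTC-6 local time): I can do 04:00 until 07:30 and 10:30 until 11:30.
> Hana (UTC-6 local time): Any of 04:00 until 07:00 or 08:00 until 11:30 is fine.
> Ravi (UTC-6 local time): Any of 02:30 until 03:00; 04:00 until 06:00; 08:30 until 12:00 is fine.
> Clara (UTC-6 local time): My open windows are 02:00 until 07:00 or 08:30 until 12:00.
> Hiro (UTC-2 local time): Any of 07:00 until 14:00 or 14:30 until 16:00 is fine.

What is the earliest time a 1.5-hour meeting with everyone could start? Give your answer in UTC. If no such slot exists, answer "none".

none

Zubin in UTC: 08:30-11:00, 12:00-18:00 (add 2h to convert from UTC-2).
Hamid in UTC: 08:00-11:00, 14:00-16:00, 16:30-18:00 (add 2h to convert from UTC-2).
Oliver in UTC: 10:00-13:30, 16:30-17:30 (add 6h to convert from UTC-6).
Hana in UTC: 10:00-13:00, 14:00-17:30 (add 6h to convert from UTC-6).
Ravi in UTC: 08:30-09:00, 10:00-12:00, 14:30-18:00 (add 6h to convert from UTC-6).
Clara in UTC: 08:00-13:00, 14:30-18:00 (add 6h to convert from UTC-6).
Hiro in UTC: 09:00-16:00, 16:30-18:00 (add 2h to convert from UTC-2).
Zubin ∩ Hamid: 08:30-11:00, 14:00-16:00, 16:30-18:00.
Zubin ∩ Hamid ∩ Oliver: 10:00-11:00, 16:30-17:30.
Zubin ∩ Hamid ∩ Oliver ∩ Hana: 10:00-11:00, 16:30-17:30.
Zubin ∩ Hamid ∩ Oliver ∩ Hana ∩ Ravi: 10:00-11:00, 16:30-17:30.
Zubin ∩ Hamid ∩ Oliver ∩ Hana ∩ Ravi ∩ Clara: 10:00-11:00, 16:30-17:30.
Zubin ∩ Hamid ∩ Oliver ∩ Hana ∩ Ravi ∩ Clara ∩ Hiro: 10:00-11:00, 16:30-17:30.
No common window is at least 90 minutes long.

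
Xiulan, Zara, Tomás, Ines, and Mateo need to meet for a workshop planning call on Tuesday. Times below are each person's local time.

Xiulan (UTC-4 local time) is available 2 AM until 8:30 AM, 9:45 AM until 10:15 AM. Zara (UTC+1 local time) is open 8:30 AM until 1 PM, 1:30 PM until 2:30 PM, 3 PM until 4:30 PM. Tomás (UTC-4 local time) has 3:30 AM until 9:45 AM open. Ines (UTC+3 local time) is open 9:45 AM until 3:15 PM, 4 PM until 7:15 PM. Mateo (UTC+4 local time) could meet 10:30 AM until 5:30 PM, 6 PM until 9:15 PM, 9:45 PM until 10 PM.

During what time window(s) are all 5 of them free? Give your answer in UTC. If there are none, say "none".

07:30-12:00

Xiulan in UTC: 06:00-12:30, 13:45-14:15 (add 4h to convert from UTC-4).
Zara in UTC: 07:30-12:00, 12:30-13:30, 14:00-15:30 (subtract 1h to convert from UTC+1).
Tomás in UTC: 07:30-13:45 (add 4h to convert from UTC-4).
Ines in UTC: 06:45-12:15, 13:00-16:15 (subtract 3h to convert from UTC+3).
Mateo in UTC: 06:30-13:30, 14:00-17:15, 17:45-18:00 (subtract 4h to convert from UTC+4).
Xiulan ∩ Zara: 07:30-12:00, 14:00-14:15.
Xiulan ∩ Zara ∩ Tomás: 07:30-12:00.
Xiulan ∩ Zara ∩ Tomás ∩ Ines: 07:30-12:00.
Xiulan ∩ Zara ∩ Tomás ∩ Ines ∩ Mateo: 07:30-12:00.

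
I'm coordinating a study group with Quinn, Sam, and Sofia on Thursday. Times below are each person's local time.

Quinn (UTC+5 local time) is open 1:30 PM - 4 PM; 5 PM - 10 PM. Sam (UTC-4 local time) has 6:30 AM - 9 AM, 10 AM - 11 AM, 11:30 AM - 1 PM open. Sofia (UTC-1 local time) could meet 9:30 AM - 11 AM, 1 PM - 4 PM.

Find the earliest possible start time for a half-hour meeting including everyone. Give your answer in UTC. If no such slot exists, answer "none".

Quinn in UTC: 08:30-11:00, 12:00-17:00 (subtract 5h to convert from UTC+5).
Sam in UTC: 10:30-13:00, 14:00-15:00, 15:30-17:00 (add 4h to convert from UTC-4).
Sofia in UTC: 10:30-12:00, 14:00-17:00 (add 1h to convert from UTC-1).
Quinn ∩ Sam: 10:30-11:00, 12:00-13:00, 14:00-15:00, 15:30-17:00.
Quinn ∩ Sam ∩ Sofia: 10:30-11:00, 14:00-15:00, 15:30-17:00.
The first common window of at least 30 minutes is 10:30-11:00, so the earliest start is 10:30.

10:30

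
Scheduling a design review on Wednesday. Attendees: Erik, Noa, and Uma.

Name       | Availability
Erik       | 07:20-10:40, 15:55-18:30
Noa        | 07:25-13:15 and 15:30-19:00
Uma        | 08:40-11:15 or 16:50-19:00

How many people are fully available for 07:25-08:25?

Erik and Noa can make the full 07:25-08:25 slot — that's 2.

2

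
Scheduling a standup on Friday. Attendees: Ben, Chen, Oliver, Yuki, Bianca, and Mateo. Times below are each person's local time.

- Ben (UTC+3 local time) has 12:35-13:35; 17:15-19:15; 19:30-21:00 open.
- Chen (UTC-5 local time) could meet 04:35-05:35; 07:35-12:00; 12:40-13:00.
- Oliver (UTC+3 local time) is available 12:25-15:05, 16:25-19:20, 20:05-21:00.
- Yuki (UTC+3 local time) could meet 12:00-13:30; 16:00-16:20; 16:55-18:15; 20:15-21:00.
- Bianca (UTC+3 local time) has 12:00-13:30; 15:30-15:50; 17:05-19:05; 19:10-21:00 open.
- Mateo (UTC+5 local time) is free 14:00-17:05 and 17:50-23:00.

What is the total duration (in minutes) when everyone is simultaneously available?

Ben in UTC: 09:35-10:35, 14:15-16:15, 16:30-18:00 (subtract 3h to convert from UTC+3).
Chen in UTC: 09:35-10:35, 12:35-17:00, 17:40-18:00 (add 5h to convert from UTC-5).
Oliver in UTC: 09:25-12:05, 13:25-16:20, 17:05-18:00 (subtract 3h to convert from UTC+3).
Yuki in UTC: 09:00-10:30, 13:00-13:20, 13:55-15:15, 17:15-18:00 (subtract 3h to convert from UTC+3).
Bianca in UTC: 09:00-10:30, 12:30-12:50, 14:05-16:05, 16:10-18:00 (subtract 3h to convert from UTC+3).
Mateo in UTC: 09:00-12:05, 12:50-18:00 (subtract 5h to convert from UTC+5).
Ben ∩ Chen: 09:35-10:35, 14:15-16:15, 16:30-17:00, 17:40-18:00.
Ben ∩ Chen ∩ Oliver: 09:35-10:35, 14:15-16:15, 17:40-18:00.
Ben ∩ Chen ∩ Oliver ∩ Yuki: 09:35-10:30, 14:15-15:15, 17:40-18:00.
Ben ∩ Chen ∩ Oliver ∩ Yuki ∩ Bianca: 09:35-10:30, 14:15-15:15, 17:40-18:00.
Ben ∩ Chen ∩ Oliver ∩ Yuki ∩ Bianca ∩ Mateo: 09:35-10:30, 14:15-15:15, 17:40-18:00.
Summing the common windows: 55 + 60 + 20 = 135 minutes.

135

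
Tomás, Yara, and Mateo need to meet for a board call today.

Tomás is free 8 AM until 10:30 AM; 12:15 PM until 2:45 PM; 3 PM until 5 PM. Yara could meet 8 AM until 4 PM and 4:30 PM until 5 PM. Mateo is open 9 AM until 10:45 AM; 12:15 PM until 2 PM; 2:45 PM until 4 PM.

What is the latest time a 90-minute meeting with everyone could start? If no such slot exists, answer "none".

Tomás ∩ Yara: 08:00-10:30, 12:15-14:45, 15:00-16:00, 16:30-17:00.
Tomás ∩ Yara ∩ Mateo: 09:00-10:30, 12:15-14:00, 15:00-16:00.
The last common window of at least 90 minutes is 12:15-14:00; a 90-minute meeting can start as late as 12:30 and still end by 14:00.

12:30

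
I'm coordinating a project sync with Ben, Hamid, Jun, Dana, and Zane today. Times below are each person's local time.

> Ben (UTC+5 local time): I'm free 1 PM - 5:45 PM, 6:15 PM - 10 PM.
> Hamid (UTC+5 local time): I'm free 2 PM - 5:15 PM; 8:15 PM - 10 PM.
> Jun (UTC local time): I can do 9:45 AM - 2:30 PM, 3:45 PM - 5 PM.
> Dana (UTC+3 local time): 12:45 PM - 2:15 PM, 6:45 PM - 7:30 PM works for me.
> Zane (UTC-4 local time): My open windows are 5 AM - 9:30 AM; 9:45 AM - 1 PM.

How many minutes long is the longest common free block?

Ben in UTC: 08:00-12:45, 13:15-17:00 (subtract 5h to convert from UTC+5).
Hamid in UTC: 09:00-12:15, 15:15-17:00 (subtract 5h to convert from UTC+5).
Jun in UTC: 09:45-14:30, 15:45-17:00.
Dana in UTC: 09:45-11:15, 15:45-16:30 (subtract 3h to convert from UTC+3).
Zane in UTC: 09:00-13:30, 13:45-17:00 (add 4h to convert from UTC-4).
Ben ∩ Hamid: 09:00-12:15, 15:15-17:00.
Ben ∩ Hamid ∩ Jun: 09:45-12:15, 15:45-17:00.
Ben ∩ Hamid ∩ Jun ∩ Dana: 09:45-11:15, 15:45-16:30.
Ben ∩ Hamid ∩ Jun ∩ Dana ∩ Zane: 09:45-11:15, 15:45-16:30.
So the common availability across everyone is 09:45-11:15, 15:45-16:30.
The longest is 09:45-11:15 at 90 minutes.

90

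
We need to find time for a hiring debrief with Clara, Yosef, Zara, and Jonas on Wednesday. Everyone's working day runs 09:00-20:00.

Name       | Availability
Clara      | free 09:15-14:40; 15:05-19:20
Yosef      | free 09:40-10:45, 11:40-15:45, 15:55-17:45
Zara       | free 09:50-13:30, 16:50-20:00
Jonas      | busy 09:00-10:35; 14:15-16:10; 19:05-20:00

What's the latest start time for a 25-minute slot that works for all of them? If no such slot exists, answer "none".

Clara free: 09:15-14:40, 15:05-19:20.
Yosef free: 09:40-10:45, 11:40-15:45, 15:55-17:45.
Zara free: 09:50-13:30, 16:50-20:00.
Jonas free: 10:35-14:15, 16:10-19:05 (invert busy blocks within the working day).
Clara ∩ Yosef: 09:40-10:45, 11:40-14:40, 15:05-15:45, 15:55-17:45.
Clara ∩ Yosef ∩ Zara: 09:50-10:45, 11:40-13:30, 16:50-17:45.
Clara ∩ Yosef ∩ Zara ∩ Jonas: 10:35-10:45, 11:40-13:30, 16:50-17:45.
So the common availability across everyone is 10:35-10:45, 11:40-13:30, 16:50-17:45.
The last common window of at least 25 minutes is 16:50-17:45; a 25-minute meeting can start as late as 17:20 and still end by 17:45.

17:20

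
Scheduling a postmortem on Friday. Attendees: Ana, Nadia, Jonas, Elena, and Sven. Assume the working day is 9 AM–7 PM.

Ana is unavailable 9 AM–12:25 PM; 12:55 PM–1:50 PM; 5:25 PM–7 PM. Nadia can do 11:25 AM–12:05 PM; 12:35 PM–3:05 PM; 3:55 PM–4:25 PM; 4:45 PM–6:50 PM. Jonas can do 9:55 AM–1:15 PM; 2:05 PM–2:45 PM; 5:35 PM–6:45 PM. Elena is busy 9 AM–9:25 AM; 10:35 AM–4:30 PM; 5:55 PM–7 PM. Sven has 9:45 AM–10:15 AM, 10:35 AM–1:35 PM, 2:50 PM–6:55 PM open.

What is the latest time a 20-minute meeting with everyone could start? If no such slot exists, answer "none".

Ana free: 12:25-12:55, 13:50-17:25 (invert busy blocks within the working day).
Nadia free: 11:25-12:05, 12:35-15:05, 15:55-16:25, 16:45-18:50.
Jonas free: 09:55-13:15, 14:05-14:45, 17:35-18:45.
Elena free: 09:25-10:35, 16:30-17:55 (invert busy blocks within the working day).
Sven free: 09:45-10:15, 10:35-13:35, 14:50-18:55.
Ana ∩ Nadia: 12:35-12:55, 13:50-15:05, 15:55-16:25, 16:45-17:25.
Ana ∩ Nadia ∩ Jonas: 12:35-12:55, 14:05-14:45.
Ana ∩ Nadia ∩ Jonas ∩ Elena: ∅.
Ana ∩ Nadia ∩ Jonas ∩ Elena ∩ Sven: ∅.
There is no time when everyone is free.
No common window is at least 20 minutes long.

none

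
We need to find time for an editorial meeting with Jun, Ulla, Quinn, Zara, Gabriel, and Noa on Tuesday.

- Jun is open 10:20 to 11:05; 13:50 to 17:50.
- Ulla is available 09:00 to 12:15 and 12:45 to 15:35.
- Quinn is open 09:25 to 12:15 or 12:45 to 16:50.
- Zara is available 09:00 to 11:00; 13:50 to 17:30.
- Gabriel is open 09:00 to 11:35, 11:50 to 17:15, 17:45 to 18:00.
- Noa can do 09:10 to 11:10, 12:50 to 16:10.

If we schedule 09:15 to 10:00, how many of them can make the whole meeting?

Ulla, Zara, Gabriel, and Noa can make the full 09:15-10:00 slot — that's 4.

4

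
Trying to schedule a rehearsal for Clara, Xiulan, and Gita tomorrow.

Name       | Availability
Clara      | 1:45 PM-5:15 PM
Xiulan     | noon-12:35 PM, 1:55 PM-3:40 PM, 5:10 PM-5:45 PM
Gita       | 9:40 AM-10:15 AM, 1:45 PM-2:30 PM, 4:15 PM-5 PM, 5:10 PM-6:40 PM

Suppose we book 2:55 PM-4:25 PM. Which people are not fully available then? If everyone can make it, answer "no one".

Clara: free for 14:55-16:25. Xiulan: not fully free for 14:55-16:25. Gita: not fully free for 14:55-16:25.

Gita, Xiulan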